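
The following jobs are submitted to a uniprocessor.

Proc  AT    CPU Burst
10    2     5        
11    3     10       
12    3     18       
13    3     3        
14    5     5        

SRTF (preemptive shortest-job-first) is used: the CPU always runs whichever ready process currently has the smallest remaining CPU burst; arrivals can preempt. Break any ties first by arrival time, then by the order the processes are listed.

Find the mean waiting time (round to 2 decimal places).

8.40

Timeline: | idle 0-2 | 10 2-3 | 13 3-6 | 10 6-10 | 14 10-15 | 11 15-25 | 12 25-43 |
Completion: 10=10  11=25  12=43  13=6  14=15
Waiting times: 10=3, 11=12, 12=22, 13=0, 14=5
Average waiting = (3+12+22+0+5) / 5 = 42/5 = 8.40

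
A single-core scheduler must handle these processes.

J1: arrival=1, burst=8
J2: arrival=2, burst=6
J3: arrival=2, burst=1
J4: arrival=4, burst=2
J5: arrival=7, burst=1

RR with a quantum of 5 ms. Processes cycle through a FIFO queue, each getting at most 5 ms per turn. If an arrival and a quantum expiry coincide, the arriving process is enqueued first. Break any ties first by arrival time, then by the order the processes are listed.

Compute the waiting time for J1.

8

Gantt: | idle 0-1 | J1 1-6 | J2 6-11 | J3 11-12 | J4 12-14 | J1 14-17 | J5 17-18 | J2 18-19 |
Completion: J1=17  J2=19  J3=12  J4=14  J5=18
Turnaround (C−A): J1=16  J2=17  J3=10  J4=10  J5=11
Waiting(J1) = turnaround − burst = 16 − 8 = 8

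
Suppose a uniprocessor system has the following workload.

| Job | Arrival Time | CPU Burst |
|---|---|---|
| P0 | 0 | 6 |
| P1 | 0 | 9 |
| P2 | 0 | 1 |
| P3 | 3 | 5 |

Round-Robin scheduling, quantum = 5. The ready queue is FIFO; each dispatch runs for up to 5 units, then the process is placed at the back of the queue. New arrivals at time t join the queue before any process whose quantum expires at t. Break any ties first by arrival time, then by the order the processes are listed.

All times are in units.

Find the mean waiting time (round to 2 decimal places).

Gantt: | P0 0-5 | P1 5-10 | P2 10-11 | P3 11-16 | P0 16-17 | P1 17-21 |
Completion: P0=17  P1=21  P2=11  P3=16
Turnaround (C−A): P0=17  P1=21  P2=11  P3=13
Waiting times: P0=11, P1=12, P2=10, P3=8
Average waiting = (11+12+10+8) / 4 = 41/4 = 10.25

10.25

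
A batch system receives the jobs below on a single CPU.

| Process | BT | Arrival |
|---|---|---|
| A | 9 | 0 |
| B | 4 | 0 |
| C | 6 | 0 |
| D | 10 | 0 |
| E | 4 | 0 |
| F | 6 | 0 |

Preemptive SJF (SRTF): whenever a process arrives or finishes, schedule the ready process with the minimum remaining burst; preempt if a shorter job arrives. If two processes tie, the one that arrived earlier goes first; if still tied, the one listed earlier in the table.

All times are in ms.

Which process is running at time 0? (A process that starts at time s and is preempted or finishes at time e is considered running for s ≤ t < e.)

B

Timeline: | B 0-4 | E 4-8 | C 8-14 | F 14-20 | A 20-29 | D 29-39 |
Completion: A=29  B=4  C=14  D=39  E=8  F=20
Turnaround (C−A): A=29  B=4  C=14  D=39  E=8  F=20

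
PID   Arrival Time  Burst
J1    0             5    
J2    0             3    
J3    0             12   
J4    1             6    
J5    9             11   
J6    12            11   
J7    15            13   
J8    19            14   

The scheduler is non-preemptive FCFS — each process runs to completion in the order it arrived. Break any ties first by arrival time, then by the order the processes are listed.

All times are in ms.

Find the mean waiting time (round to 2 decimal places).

Timeline: | J1 0-5 | J2 5-8 | J3 8-20 | J4 20-26 | J5 26-37 | J6 37-48 | J7 48-61 | J8 61-75 |
Completion: J1=5  J2=8  J3=20  J4=26  J5=37  J6=48  J7=61  J8=75
Turnaround (C−A): J1=5  J2=8  J3=20  J4=25  J5=28  J6=36  J7=46  J8=56
Waiting times: J1=0, J2=5, J3=8, J4=19, J5=17, J6=25, J7=33, J8=42
Average waiting = (0+5+8+19+17+25+33+42) / 8 = 149/8 = 18.63

18.63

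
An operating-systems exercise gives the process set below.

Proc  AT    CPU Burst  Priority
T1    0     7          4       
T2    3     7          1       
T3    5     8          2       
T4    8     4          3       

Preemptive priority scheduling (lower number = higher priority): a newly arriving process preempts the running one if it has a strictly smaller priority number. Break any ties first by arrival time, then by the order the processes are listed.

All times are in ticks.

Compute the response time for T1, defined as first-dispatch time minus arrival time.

Gantt: | T1 0-3 | T2 3-10 | T3 10-18 | T4 18-22 | T1 22-26 |
Completion: T1=26  T2=10  T3=18  T4=22
Turnaround (C−A): T1=26  T2=7  T3=13  T4=14
Response(T1) = first start − arrival = 0 − 0 = 0

0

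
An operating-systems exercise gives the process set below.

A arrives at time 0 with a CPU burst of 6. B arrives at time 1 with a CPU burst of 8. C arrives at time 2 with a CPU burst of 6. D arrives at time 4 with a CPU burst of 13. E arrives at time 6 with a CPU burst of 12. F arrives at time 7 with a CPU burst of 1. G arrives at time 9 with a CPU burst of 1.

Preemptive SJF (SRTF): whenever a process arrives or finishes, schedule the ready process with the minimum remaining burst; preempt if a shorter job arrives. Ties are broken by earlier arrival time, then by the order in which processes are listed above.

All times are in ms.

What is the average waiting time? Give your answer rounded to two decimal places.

Schedule: | A 0-6 | C 6-7 | F 7-8 | C 8-9 | G 9-10 | C 10-14 | B 14-22 | E 22-34 | D 34-47 |
Completion: A=6  B=22  C=14  D=47  E=34  F=8  G=10
Waiting times: A=0, B=13, C=6, D=30, E=16, F=0, G=0
Average waiting = (0+13+6+30+16+0+0) / 7 = 65/7 = 9.29

9.29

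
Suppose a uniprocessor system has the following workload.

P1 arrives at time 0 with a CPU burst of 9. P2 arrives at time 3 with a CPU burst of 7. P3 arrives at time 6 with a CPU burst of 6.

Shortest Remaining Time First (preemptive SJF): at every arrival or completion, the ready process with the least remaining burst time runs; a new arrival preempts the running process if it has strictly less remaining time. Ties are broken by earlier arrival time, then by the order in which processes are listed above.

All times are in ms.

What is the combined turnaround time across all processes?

Timeline: | P1 0-9 | P3 9-15 | P2 15-22 |
Completion: P1=9  P2=22  P3=15
Turnaround (C−A): P1=9  P2=19  P3=9
Turnaround = completion − arrival: P1=9, P2=19, P3=9
Total turnaround = 9 + 19 + 9 = 37

37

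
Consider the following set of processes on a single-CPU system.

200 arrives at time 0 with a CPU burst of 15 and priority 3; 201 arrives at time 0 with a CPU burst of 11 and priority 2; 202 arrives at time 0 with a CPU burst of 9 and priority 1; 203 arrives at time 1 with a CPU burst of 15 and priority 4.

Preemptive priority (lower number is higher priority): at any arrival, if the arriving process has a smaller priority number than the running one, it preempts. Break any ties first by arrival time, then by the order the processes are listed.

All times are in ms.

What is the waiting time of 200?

20

Gantt: | 202 0-9 | 201 9-20 | 200 20-35 | 203 35-50 |
Completion: 200=35  201=20  202=9  203=50
Turnaround (C−A): 200=35  201=20  202=9  203=49
Waiting(200) = turnaround − burst = 35 − 15 = 20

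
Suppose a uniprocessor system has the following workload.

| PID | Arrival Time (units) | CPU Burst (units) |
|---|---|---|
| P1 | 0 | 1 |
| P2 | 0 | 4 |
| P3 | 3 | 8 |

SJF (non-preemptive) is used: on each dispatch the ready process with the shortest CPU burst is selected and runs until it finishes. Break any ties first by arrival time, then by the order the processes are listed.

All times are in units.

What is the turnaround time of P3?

10

Schedule: | P1 0-1 | P2 1-5 | P3 5-13 |
Completion: P1=1  P2=5  P3=13
Turnaround (C−A): P1=1  P2=5  P3=10
Turnaround(P3) = completion − arrival = 13 − 3 = 10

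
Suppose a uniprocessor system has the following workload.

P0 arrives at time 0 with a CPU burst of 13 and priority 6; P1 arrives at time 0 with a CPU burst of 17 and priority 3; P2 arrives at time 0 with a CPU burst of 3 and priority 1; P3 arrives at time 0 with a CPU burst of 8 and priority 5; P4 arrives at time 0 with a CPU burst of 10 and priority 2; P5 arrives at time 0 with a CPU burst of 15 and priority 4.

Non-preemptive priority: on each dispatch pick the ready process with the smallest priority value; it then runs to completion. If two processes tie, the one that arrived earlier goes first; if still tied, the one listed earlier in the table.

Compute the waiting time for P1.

13

Gantt: | P2 0-3 | P4 3-13 | P1 13-30 | P5 30-45 | P3 45-53 | P0 53-66 |
Completion: P0=66  P1=30  P2=3  P3=53  P4=13  P5=45
Turnaround (C−A): P0=66  P1=30  P2=3  P3=53  P4=13  P5=45
Waiting(P1) = turnaround − burst = 30 − 17 = 13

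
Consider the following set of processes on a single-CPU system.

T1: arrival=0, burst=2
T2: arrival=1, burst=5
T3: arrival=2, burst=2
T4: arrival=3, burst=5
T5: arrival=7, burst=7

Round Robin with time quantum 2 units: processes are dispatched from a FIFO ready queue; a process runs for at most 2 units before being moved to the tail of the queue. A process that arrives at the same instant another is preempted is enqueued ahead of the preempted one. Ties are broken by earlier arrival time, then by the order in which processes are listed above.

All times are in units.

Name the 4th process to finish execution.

Gantt: | T1 0-2 | T2 2-4 | T3 4-6 | T4 6-8 | T2 8-10 | T5 10-12 | T4 12-14 | T2 14-15 | T5 15-17 | T4 17-18 | T5 18-21 |
Completion: T1=2  T2=15  T3=6  T4=18  T5=21
Finish order: T1 → T3 → T2 → T4 → T5

T4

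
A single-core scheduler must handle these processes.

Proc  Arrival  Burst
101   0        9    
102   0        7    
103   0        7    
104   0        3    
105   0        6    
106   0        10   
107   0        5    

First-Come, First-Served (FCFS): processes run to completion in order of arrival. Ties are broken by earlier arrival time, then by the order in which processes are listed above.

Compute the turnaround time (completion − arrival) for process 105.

32

Schedule: | 101 0-9 | 102 9-16 | 103 16-23 | 104 23-26 | 105 26-32 | 106 32-42 | 107 42-47 |
Completion: 101=9  102=16  103=23  104=26  105=32  106=42  107=47
Turnaround (C−A): 101=9  102=16  103=23  104=26  105=32  106=42  107=47
Turnaround(105) = completion − arrival = 32 − 0 = 32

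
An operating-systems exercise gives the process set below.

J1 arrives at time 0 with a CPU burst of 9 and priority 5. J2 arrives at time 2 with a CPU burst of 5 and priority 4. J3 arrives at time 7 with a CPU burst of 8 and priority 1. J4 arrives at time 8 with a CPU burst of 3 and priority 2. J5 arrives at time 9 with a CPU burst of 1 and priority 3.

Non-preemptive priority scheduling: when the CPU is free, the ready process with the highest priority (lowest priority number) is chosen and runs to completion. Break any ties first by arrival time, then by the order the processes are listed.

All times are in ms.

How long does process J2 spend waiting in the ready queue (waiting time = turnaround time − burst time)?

19

Timeline: | J1 0-9 | J3 9-17 | J4 17-20 | J5 20-21 | J2 21-26 |
Completion: J1=9  J2=26  J3=17  J4=20  J5=21
Turnaround (C−A): J1=9  J2=24  J3=10  J4=12  J5=12
Waiting(J2) = turnaround − burst = 24 − 5 = 19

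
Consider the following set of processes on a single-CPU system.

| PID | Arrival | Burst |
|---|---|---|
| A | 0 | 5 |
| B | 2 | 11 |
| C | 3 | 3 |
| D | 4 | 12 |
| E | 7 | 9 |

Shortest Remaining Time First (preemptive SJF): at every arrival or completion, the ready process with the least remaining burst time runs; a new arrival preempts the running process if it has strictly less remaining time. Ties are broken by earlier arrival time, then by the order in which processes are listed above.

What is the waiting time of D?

Timeline: | A 0-5 | C 5-8 | E 8-17 | B 17-28 | D 28-40 |
Completion: A=5  B=28  C=8  D=40  E=17
Turnaround (C−A): A=5  B=26  C=5  D=36  E=10
Waiting(D) = turnaround − burst = 36 − 12 = 24

24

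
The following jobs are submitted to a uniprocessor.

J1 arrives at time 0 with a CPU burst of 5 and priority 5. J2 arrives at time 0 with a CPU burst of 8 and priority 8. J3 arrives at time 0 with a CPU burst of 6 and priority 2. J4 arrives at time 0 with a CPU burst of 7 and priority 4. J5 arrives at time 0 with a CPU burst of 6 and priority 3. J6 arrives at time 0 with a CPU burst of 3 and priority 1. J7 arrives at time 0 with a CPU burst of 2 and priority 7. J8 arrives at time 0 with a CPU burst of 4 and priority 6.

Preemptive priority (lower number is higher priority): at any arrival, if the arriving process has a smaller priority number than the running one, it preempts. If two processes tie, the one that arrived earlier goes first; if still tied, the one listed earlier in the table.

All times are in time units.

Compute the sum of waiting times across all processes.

140

Schedule: | J6 0-3 | J3 3-9 | J5 9-15 | J4 15-22 | J1 22-27 | J8 27-31 | J7 31-33 | J2 33-41 |
Completion: J1=27  J2=41  J3=9  J4=22  J5=15  J6=3  J7=33  J8=31
Turnaround (C−A): J1=27  J2=41  J3=9  J4=22  J5=15  J6=3  J7=33  J8=31
Waiting = turnaround − burst: J1=22, J2=33, J3=3, J4=15, J5=9, J6=0, J7=31, J8=27
Total waiting = 22 + 33 + 3 + 15 + 9 + 0 + 31 + 27 = 140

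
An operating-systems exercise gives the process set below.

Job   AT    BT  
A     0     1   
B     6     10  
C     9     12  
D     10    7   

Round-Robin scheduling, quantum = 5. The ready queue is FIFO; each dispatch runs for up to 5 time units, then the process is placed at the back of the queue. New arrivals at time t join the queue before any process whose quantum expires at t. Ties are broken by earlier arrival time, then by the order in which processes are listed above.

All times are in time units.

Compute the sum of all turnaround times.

Gantt: | A 0-1 | idle 1-6 | B 6-11 | C 11-16 | D 16-21 | B 21-26 | C 26-31 | D 31-33 | C 33-35 |
Completion: A=1  B=26  C=35  D=33
Turnaround = completion − arrival: A=1, B=20, C=26, D=23
Total turnaround = 1 + 20 + 26 + 23 = 70

70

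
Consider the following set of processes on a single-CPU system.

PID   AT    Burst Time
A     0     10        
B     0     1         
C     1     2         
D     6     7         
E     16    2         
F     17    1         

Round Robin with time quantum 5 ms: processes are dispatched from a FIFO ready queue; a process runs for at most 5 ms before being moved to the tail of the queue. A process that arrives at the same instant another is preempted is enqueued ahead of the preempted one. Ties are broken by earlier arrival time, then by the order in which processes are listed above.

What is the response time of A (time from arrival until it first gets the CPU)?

Schedule: | A 0-5 | B 5-6 | C 6-8 | A 8-13 | D 13-18 | E 18-20 | F 20-21 | D 21-23 |
Completion: A=13  B=6  C=8  D=23  E=20  F=21
Turnaround (C−A): A=13  B=6  C=7  D=17  E=4  F=4
Response(A) = first start − arrival = 0 − 0 = 0

0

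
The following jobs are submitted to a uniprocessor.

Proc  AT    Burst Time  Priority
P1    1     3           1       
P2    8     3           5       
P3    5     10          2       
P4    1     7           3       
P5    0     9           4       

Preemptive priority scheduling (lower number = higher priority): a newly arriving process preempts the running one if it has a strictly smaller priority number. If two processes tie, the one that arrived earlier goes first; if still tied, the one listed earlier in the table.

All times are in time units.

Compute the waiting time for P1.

Schedule: | P5 0-1 | P1 1-4 | P4 4-5 | P3 5-15 | P4 15-21 | P5 21-29 | P2 29-32 |
Completion: P1=4  P2=32  P3=15  P4=21  P5=29
Waiting(P1) = turnaround − burst = 3 − 3 = 0

0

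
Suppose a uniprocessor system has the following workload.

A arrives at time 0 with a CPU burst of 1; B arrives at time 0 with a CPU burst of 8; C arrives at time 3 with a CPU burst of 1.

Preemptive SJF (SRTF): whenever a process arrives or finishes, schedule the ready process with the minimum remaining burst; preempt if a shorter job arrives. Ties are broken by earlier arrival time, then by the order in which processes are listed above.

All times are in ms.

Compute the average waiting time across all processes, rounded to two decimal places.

0.67

Schedule: | A 0-1 | B 1-3 | C 3-4 | B 4-10 |
Completion: A=1  B=10  C=4
Waiting times: A=0, B=2, C=0
Average waiting = (0+2+0) / 3 = 2/3 = 0.67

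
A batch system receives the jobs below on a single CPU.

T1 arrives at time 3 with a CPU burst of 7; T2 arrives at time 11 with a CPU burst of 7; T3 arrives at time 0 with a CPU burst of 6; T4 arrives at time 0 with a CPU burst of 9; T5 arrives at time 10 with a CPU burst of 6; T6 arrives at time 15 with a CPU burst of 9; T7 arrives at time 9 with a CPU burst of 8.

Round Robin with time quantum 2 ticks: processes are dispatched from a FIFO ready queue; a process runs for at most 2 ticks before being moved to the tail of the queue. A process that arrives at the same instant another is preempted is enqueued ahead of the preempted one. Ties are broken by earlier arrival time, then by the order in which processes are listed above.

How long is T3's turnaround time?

12

Timeline: | T3 0-2 | T4 2-4 | T3 4-6 | T1 6-8 | T4 8-10 | T3 10-12 | T1 12-14 | T7 14-16 | T5 16-18 | T4 18-20 | T2 20-22 | T1 22-24 | T6 24-26 | T7 26-28 | T5 28-30 | T4 30-32 | T2 32-34 | T1 34-35 | T6 35-37 | T7 37-39 | T5 39-41 | T4 41-42 | T2 42-44 | T6 44-46 | T7 46-48 | T2 48-49 | T6 49-52 |
Completion: T1=35  T2=49  T3=12  T4=42  T5=41  T6=52  T7=48
Turnaround (C−A): T1=32  T2=38  T3=12  T4=42  T5=31  T6=37  T7=39
Turnaround(T3) = completion − arrival = 12 − 0 = 12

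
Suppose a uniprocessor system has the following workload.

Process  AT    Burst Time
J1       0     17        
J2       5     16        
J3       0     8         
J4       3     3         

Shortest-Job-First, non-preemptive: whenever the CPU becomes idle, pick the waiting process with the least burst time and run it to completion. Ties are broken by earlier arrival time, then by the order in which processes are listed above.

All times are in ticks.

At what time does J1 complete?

Timeline: | J3 0-8 | J4 8-11 | J2 11-27 | J1 27-44 |
Completion: J1=44  J2=27  J3=8  J4=11
Turnaround (C−A): J1=44  J2=22  J3=8  J4=8

44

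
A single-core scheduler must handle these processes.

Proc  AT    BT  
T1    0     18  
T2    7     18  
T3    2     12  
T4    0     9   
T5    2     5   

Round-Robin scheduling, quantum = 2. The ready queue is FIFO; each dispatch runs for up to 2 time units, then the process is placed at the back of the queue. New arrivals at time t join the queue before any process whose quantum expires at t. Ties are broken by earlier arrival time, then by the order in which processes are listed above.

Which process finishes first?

Schedule: | T1 0-2 | T4 2-4 | T3 4-6 | T5 6-8 | T1 8-10 | T4 10-12 | T3 12-14 | T2 14-16 | T5 16-18 | T1 18-20 | T4 20-22 | T3 22-24 | T2 24-26 | T5 26-27 | T1 27-29 | T4 29-31 | T3 31-33 | T2 33-35 | T1 35-37 | T4 37-38 | T3 38-40 | T2 40-42 | T1 42-44 | T3 44-46 | T2 46-48 | T1 48-50 | T2 50-52 | T1 52-54 | T2 54-56 | T1 56-58 | T2 58-62 |
Completion: T1=58  T2=62  T3=46  T4=38  T5=27
Turnaround (C−A): T1=58  T2=55  T3=44  T4=38  T5=25
Finish order: T5 → T4 → T3 → T1 → T2

T5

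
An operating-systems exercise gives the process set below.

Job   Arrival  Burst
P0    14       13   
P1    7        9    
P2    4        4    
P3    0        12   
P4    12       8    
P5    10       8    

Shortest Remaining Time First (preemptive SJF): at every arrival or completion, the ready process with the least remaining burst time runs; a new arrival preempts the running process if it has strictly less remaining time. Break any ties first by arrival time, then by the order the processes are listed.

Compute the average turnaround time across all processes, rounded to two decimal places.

Timeline: | P3 0-4 | P2 4-8 | P3 8-16 | P5 16-24 | P4 24-32 | P1 32-41 | P0 41-54 |
Completion: P0=54  P1=41  P2=8  P3=16  P4=32  P5=24
Turnaround (C−A): P0=40  P1=34  P2=4  P3=16  P4=20  P5=14
Turnaround times: P0=40, P1=34, P2=4, P3=16, P4=20, P5=14
Average turnaround = (40+34+4+16+20+14) / 6 = 128/6 = 21.33

21.33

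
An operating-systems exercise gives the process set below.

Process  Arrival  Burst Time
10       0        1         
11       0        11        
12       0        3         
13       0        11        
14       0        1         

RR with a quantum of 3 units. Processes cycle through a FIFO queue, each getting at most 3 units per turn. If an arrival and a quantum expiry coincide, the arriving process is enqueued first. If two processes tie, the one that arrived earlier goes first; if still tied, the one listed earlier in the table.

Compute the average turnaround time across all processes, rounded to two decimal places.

Schedule: | 10 0-1 | 11 1-4 | 12 4-7 | 13 7-10 | 14 10-11 | 11 11-14 | 13 14-17 | 11 17-20 | 13 20-23 | 11 23-25 | 13 25-27 |
Completion: 10=1  11=25  12=7  13=27  14=11
Turnaround (C−A): 10=1  11=25  12=7  13=27  14=11
Turnaround times: 10=1, 11=25, 12=7, 13=27, 14=11
Average turnaround = (1+25+7+27+11) / 5 = 71/5 = 14.20

14.20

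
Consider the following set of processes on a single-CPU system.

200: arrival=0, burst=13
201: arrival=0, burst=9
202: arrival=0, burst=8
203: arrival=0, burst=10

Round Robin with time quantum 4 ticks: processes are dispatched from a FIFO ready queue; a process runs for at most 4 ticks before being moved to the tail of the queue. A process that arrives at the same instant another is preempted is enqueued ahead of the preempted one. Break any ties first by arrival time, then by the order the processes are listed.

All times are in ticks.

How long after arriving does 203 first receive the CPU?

Timeline: | 200 0-4 | 201 4-8 | 202 8-12 | 203 12-16 | 200 16-20 | 201 20-24 | 202 24-28 | 203 28-32 | 200 32-36 | 201 36-37 | 203 37-39 | 200 39-40 |
Completion: 200=40  201=37  202=28  203=39
Response(203) = first start − arrival = 12 − 0 = 12

12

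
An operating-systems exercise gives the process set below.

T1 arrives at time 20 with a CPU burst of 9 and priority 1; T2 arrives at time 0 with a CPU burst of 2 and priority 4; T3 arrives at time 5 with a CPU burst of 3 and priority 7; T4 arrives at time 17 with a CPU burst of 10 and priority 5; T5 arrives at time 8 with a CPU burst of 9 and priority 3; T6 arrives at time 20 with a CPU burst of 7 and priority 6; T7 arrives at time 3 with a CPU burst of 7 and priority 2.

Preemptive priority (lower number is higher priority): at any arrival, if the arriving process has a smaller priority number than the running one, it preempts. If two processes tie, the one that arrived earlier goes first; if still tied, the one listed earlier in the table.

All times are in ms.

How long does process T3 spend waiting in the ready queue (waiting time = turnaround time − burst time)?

Schedule: | T2 0-2 | idle 2-3 | T7 3-10 | T5 10-19 | T4 19-20 | T1 20-29 | T4 29-38 | T6 38-45 | T3 45-48 |
Completion: T1=29  T2=2  T3=48  T4=38  T5=19  T6=45  T7=10
Waiting(T3) = turnaround − burst = 43 − 3 = 40

40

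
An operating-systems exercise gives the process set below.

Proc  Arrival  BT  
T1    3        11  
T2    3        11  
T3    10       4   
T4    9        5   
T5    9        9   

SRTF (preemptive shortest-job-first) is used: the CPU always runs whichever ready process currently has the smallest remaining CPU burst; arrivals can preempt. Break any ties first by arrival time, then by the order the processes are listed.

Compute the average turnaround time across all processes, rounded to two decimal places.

Schedule: | idle 0-3 | T1 3-14 | T3 14-18 | T4 18-23 | T5 23-32 | T2 32-43 |
Completion: T1=14  T2=43  T3=18  T4=23  T5=32
Turnaround times: T1=11, T2=40, T3=8, T4=14, T5=23
Average turnaround = (11+40+8+14+23) / 5 = 96/5 = 19.20

19.20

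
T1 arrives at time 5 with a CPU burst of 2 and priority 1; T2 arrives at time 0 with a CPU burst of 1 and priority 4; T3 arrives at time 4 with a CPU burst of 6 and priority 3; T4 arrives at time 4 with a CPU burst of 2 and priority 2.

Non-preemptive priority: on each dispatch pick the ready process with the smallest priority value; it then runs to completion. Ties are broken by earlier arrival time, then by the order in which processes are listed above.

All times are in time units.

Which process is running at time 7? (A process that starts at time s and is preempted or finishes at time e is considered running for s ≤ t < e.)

Schedule: | T2 0-1 | idle 1-4 | T4 4-6 | T1 6-8 | T3 8-14 |
Completion: T1=8  T2=1  T3=14  T4=6
Turnaround (C−A): T1=3  T2=1  T3=10  T4=2

T1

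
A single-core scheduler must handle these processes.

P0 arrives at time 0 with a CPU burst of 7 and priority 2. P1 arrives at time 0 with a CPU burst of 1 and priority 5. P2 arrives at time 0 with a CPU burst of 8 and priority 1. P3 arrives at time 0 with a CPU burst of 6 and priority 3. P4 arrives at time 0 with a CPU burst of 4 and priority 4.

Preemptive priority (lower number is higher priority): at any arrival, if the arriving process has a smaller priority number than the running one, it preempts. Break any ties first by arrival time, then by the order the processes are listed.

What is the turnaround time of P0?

15

Schedule: | P2 0-8 | P0 8-15 | P3 15-21 | P4 21-25 | P1 25-26 |
Completion: P0=15  P1=26  P2=8  P3=21  P4=25
Turnaround(P0) = completion − arrival = 15 − 0 = 15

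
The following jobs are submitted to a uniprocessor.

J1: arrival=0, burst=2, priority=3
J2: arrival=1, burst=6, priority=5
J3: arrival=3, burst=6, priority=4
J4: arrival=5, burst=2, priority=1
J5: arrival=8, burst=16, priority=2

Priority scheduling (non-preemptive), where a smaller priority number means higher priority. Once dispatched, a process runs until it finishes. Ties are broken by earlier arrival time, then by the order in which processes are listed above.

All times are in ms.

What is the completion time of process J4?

10

Schedule: | J1 0-2 | J2 2-8 | J4 8-10 | J5 10-26 | J3 26-32 |
Completion: J1=2  J2=8  J3=32  J4=10  J5=26
Turnaround (C−A): J1=2  J2=7  J3=29  J4=5  J5=18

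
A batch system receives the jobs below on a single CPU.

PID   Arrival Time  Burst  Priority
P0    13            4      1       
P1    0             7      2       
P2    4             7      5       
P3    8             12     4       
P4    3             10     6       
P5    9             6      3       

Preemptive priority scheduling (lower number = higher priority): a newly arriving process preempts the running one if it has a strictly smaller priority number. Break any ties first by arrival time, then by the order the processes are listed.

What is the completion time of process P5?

19

Schedule: | P1 0-7 | P2 7-8 | P3 8-9 | P5 9-13 | P0 13-17 | P5 17-19 | P3 19-30 | P2 30-36 | P4 36-46 |
Completion: P0=17  P1=7  P2=36  P3=30  P4=46  P5=19
Turnaround (C−A): P0=4  P1=7  P2=32  P3=22  P4=43  P5=10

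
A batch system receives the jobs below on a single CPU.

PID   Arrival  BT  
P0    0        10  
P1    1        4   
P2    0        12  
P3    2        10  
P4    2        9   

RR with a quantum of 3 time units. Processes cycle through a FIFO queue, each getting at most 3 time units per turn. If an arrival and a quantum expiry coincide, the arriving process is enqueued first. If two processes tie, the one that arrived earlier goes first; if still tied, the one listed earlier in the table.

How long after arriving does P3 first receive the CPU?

Timeline: | P0 0-3 | P2 3-6 | P1 6-9 | P3 9-12 | P4 12-15 | P0 15-18 | P2 18-21 | P1 21-22 | P3 22-25 | P4 25-28 | P0 28-31 | P2 31-34 | P3 34-37 | P4 37-40 | P0 40-41 | P2 41-44 | P3 44-45 |
Completion: P0=41  P1=22  P2=44  P3=45  P4=40
Response(P3) = first start − arrival = 9 − 2 = 7

7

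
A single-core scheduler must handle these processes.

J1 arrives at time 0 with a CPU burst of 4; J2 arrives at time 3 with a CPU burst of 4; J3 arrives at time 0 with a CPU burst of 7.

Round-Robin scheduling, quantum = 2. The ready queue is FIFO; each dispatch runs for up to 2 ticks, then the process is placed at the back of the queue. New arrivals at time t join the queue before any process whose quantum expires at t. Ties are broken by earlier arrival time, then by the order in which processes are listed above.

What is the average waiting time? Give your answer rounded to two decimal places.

5.00

Gantt: | J1 0-2 | J3 2-4 | J1 4-6 | J2 6-8 | J3 8-10 | J2 10-12 | J3 12-15 |
Completion: J1=6  J2=12  J3=15
Waiting times: J1=2, J2=5, J3=8
Average waiting = (2+5+8) / 3 = 15/3 = 5.00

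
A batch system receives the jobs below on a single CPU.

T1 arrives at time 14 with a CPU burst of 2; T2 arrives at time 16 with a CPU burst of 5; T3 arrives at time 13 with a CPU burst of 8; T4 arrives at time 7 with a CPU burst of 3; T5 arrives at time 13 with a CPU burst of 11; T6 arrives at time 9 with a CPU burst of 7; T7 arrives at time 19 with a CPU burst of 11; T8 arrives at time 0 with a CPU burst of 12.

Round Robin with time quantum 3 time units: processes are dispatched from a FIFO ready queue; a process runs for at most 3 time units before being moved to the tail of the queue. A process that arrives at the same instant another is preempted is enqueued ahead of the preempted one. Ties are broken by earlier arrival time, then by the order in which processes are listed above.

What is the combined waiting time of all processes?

157

Timeline: | T8 0-9 | T4 9-12 | T6 12-15 | T8 15-18 | T3 18-21 | T5 21-24 | T1 24-26 | T6 26-29 | T2 29-32 | T7 32-35 | T3 35-38 | T5 38-41 | T6 41-42 | T2 42-44 | T7 44-47 | T3 47-49 | T5 49-52 | T7 52-55 | T5 55-57 | T7 57-59 |
Completion: T1=26  T2=44  T3=49  T4=12  T5=57  T6=42  T7=59  T8=18
Turnaround (C−A): T1=12  T2=28  T3=36  T4=5  T5=44  T6=33  T7=40  T8=18
Waiting = turnaround − burst: T1=10, T2=23, T3=28, T4=2, T5=33, T6=26, T7=29, T8=6
Total waiting = 10 + 23 + 28 + 2 + 33 + 26 + 29 + 6 = 157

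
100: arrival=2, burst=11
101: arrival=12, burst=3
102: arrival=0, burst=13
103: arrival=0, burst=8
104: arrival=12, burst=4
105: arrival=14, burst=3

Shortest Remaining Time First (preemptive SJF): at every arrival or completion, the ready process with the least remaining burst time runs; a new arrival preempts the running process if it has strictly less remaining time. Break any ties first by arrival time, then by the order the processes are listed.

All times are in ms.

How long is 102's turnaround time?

42

Timeline: | 103 0-8 | 100 8-12 | 101 12-15 | 105 15-18 | 104 18-22 | 100 22-29 | 102 29-42 |
Completion: 100=29  101=15  102=42  103=8  104=22  105=18
Turnaround(102) = completion − arrival = 42 − 0 = 42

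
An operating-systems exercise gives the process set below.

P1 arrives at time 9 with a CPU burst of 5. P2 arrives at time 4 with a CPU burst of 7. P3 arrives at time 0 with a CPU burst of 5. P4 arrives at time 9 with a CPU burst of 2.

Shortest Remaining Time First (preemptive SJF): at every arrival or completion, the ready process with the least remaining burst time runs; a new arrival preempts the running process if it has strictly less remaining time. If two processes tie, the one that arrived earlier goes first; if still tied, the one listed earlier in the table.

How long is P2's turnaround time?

Gantt: | P3 0-5 | P2 5-9 | P4 9-11 | P2 11-14 | P1 14-19 |
Completion: P1=19  P2=14  P3=5  P4=11
Turnaround(P2) = completion − arrival = 14 − 4 = 10

10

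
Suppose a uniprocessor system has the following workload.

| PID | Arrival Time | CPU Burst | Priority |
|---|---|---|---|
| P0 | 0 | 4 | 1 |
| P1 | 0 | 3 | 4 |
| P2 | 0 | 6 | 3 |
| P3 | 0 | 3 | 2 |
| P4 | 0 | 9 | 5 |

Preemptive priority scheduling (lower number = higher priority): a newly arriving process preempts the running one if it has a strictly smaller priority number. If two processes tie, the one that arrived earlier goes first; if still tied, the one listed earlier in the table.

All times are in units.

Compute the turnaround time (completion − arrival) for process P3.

Gantt: | P0 0-4 | P3 4-7 | P2 7-13 | P1 13-16 | P4 16-25 |
Completion: P0=4  P1=16  P2=13  P3=7  P4=25
Turnaround (C−A): P0=4  P1=16  P2=13  P3=7  P4=25
Turnaround(P3) = completion − arrival = 7 − 0 = 7

7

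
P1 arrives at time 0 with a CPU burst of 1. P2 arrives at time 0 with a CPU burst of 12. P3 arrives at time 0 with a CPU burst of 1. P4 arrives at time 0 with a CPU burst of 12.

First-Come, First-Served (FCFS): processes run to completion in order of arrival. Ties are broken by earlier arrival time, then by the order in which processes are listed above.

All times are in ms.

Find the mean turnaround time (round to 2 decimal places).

13.50

Schedule: | P1 0-1 | P2 1-13 | P3 13-14 | P4 14-26 |
Completion: P1=1  P2=13  P3=14  P4=26
Turnaround times: P1=1, P2=13, P3=14, P4=26
Average turnaround = (1+13+14+26) / 4 = 54/4 = 13.50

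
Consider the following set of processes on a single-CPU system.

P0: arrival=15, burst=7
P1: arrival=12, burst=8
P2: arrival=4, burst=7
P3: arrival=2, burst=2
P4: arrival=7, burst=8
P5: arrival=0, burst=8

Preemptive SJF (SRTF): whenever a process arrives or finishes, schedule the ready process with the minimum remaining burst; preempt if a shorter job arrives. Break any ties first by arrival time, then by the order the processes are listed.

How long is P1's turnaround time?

Timeline: | P5 0-2 | P3 2-4 | P5 4-10 | P2 10-17 | P0 17-24 | P4 24-32 | P1 32-40 |
Completion: P0=24  P1=40  P2=17  P3=4  P4=32  P5=10
Turnaround(P1) = completion − arrival = 40 − 12 = 28

28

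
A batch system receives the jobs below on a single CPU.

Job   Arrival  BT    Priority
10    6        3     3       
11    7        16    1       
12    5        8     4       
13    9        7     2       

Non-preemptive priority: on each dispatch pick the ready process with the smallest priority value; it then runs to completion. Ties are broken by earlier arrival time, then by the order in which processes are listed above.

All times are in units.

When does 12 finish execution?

13

Gantt: | idle 0-5 | 12 5-13 | 11 13-29 | 13 29-36 | 10 36-39 |
Completion: 10=39  11=29  12=13  13=36
Turnaround (C−A): 10=33  11=22  12=8  13=27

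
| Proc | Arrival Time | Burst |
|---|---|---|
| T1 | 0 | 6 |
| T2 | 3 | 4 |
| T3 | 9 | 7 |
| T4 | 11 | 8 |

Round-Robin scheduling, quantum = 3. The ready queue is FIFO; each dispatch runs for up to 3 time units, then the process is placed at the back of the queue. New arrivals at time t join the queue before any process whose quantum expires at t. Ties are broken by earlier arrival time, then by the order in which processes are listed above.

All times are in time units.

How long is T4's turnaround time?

Schedule: | T1 0-3 | T2 3-6 | T1 6-9 | T2 9-10 | T3 10-13 | T4 13-16 | T3 16-19 | T4 19-22 | T3 22-23 | T4 23-25 |
Completion: T1=9  T2=10  T3=23  T4=25
Turnaround (C−A): T1=9  T2=7  T3=14  T4=14
Turnaround(T4) = completion − arrival = 25 − 11 = 14

14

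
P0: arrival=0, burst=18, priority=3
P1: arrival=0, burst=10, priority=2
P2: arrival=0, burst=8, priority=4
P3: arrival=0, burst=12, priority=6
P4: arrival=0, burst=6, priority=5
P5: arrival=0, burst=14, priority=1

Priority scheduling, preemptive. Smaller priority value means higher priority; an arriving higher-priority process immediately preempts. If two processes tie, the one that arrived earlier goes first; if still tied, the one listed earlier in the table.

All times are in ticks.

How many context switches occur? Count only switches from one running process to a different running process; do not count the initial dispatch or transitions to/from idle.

5

Timeline: | P5 0-14 | P1 14-24 | P0 24-42 | P2 42-50 | P4 50-56 | P3 56-68 |
Completion: P0=42  P1=24  P2=50  P3=68  P4=56  P5=14
Turnaround (C−A): P0=42  P1=24  P2=50  P3=68  P4=56  P5=14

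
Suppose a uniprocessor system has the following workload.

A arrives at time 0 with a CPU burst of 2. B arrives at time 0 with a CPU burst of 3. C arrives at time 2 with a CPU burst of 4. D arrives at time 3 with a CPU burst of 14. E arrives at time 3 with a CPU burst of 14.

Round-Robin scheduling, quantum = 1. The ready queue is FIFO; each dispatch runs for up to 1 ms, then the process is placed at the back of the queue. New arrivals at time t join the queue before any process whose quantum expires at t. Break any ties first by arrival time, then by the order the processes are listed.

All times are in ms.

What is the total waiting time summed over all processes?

Schedule: | A 0-1 | B 1-2 | A 2-3 | C 3-4 | B 4-5 | D 5-6 | E 6-7 | C 7-8 | B 8-9 | D 9-10 | E 10-11 | C 11-12 | D 12-13 | E 13-14 | C 14-15 | D 15-16 | E 16-17 | D 17-18 | E 18-19 | D 19-20 | E 20-21 | D 21-22 | E 22-23 | D 23-24 | E 24-25 | D 25-26 | E 26-27 | D 27-28 | E 28-29 | D 29-30 | E 30-31 | D 31-32 | E 32-33 | D 33-34 | E 34-35 | D 35-36 | E 36-37 |
Completion: A=3  B=9  C=15  D=36  E=37
Turnaround (C−A): A=3  B=9  C=13  D=33  E=34
Waiting = turnaround − burst: A=1, B=6, C=9, D=19, E=20
Total waiting = 1 + 6 + 9 + 19 + 20 = 55

55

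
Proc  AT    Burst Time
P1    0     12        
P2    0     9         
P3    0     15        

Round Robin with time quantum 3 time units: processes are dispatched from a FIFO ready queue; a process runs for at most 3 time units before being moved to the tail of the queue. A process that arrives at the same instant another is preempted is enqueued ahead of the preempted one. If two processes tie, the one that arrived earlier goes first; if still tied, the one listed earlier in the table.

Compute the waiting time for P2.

15

Gantt: | P1 0-3 | P2 3-6 | P3 6-9 | P1 9-12 | P2 12-15 | P3 15-18 | P1 18-21 | P2 21-24 | P3 24-27 | P1 27-30 | P3 30-36 |
Completion: P1=30  P2=24  P3=36
Waiting(P2) = turnaround − burst = 24 − 9 = 15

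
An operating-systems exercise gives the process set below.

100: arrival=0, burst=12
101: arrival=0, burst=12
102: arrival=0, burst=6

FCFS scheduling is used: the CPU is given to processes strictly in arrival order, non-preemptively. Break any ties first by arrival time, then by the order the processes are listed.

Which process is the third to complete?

102

Timeline: | 100 0-12 | 101 12-24 | 102 24-30 |
Completion: 100=12  101=24  102=30
Turnaround (C−A): 100=12  101=24  102=30
Finish order: 100 → 101 → 102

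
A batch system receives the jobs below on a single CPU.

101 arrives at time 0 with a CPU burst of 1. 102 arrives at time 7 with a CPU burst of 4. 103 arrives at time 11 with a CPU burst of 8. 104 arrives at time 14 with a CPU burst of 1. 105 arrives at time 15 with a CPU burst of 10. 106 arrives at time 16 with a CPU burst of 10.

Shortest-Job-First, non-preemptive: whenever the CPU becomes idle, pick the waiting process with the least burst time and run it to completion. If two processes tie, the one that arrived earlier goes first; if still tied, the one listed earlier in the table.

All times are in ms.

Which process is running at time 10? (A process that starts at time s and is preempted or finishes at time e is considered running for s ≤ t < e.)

Schedule: | 101 0-1 | idle 1-7 | 102 7-11 | 103 11-19 | 104 19-20 | 105 20-30 | 106 30-40 |
Completion: 101=1  102=11  103=19  104=20  105=30  106=40
Turnaround (C−A): 101=1  102=4  103=8  104=6  105=15  106=24

102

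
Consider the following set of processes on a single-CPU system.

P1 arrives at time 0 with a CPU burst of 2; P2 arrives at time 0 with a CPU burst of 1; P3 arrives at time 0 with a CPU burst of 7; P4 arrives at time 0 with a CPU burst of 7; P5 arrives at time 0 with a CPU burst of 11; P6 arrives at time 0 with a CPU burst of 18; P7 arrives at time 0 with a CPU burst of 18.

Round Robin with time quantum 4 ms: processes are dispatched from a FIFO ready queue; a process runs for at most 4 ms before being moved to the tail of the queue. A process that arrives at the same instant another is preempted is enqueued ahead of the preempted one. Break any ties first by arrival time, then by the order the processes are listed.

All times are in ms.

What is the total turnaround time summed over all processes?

Timeline: | P1 0-2 | P2 2-3 | P3 3-7 | P4 7-11 | P5 11-15 | P6 15-19 | P7 19-23 | P3 23-26 | P4 26-29 | P5 29-33 | P6 33-37 | P7 37-41 | P5 41-44 | P6 44-48 | P7 48-52 | P6 52-56 | P7 56-60 | P6 60-62 | P7 62-64 |
Completion: P1=2  P2=3  P3=26  P4=29  P5=44  P6=62  P7=64
Turnaround (C−A): P1=2  P2=3  P3=26  P4=29  P5=44  P6=62  P7=64
Turnaround = completion − arrival: P1=2, P2=3, P3=26, P4=29, P5=44, P6=62, P7=64
Total turnaround = 2 + 3 + 26 + 29 + 44 + 62 + 64 = 230

230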